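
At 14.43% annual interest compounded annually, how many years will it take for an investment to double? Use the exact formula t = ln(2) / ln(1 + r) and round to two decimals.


Doubling condition: (1 + r)^t = 2
Take ln of both sides: t × ln(1 + r) = ln(2)
t = ln(2) / ln(1 + r)
t = 0.693147 / 0.134793
t = 5.14

t = ln(2) / ln(1 + r) = 5.14 years


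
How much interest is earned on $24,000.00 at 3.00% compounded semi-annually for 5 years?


Compound interest earned = final amount − principal.
A = P(1 + r/n)^(nt) = $24,000.00 × (1 + 0.03/2)^(2 × 5) = $27,852.98
Interest = A − P = $27,852.98 − $24,000.00 = $3,852.98

Interest = A - P = $3,852.98


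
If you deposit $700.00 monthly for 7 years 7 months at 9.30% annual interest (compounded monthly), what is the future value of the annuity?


Future value of an ordinary annuity: FV = PMT × ((1 + r)^n − 1) / r
Monthly rate r = 0.093/12 = 0.00775, n = 91
FV = $700.00 × ((1 + 0.093/12)^91 − 1) / (0.093/12)
FV = $700.00 × 131.465337
FV = $92,025.74

FV = PMT × ((1+r)^n - 1)/r = $92,025.74


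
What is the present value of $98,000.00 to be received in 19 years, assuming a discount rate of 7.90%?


Present value formula: PV = FV / (1 + r)^t
PV = $98,000.00 / (1 + 0.079)^19
PV = $98,000.00 / 4.240406
PV = $23,110.99

PV = FV / (1 + r)^t = $23,110.99


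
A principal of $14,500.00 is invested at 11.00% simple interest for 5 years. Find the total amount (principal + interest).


Total amount formula: A = P(1 + rt) = P + P·r·t
Interest: I = P × r × t = $14,500.00 × 0.11 × 5 = $7,975.00
A = P + I = $14,500.00 + $7,975.00 = $22,475.00

A = P + I = P(1 + rt) = $22,475.00


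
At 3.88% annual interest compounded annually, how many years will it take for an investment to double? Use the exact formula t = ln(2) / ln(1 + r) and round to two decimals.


Doubling condition: (1 + r)^t = 2
Take ln of both sides: t × ln(1 + r) = ln(2)
t = ln(2) / ln(1 + r)
t = 0.693147 / 0.038066
t = 18.21

t = ln(2) / ln(1 + r) = 18.21 years


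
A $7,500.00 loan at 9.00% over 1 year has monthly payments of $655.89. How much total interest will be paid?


Total paid over the life of the loan = PMT × n.
Total paid = $655.89 × 12 = $7,870.68
Total interest = total paid − principal = $7,870.68 − $7,500.00 = $370.68

Total interest = (PMT × n) - PV = $370.68


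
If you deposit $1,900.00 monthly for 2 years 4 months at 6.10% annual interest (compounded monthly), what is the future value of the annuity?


Future value of an ordinary annuity: FV = PMT × ((1 + r)^n − 1) / r
Monthly rate r = 0.061/12 ≈ 0.00508333, n = 28
FV = $1,900.00 × ((1 + 0.061/12)^28 − 1) / (0.061/12)
FV = $1,900.00 × 30.008909
FV = $57,016.93

FV = PMT × ((1+r)^n - 1)/r = $57,016.93


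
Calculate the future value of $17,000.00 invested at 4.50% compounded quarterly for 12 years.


Compound interest formula: A = P(1 + r/n)^(nt)
A = $17,000.00 × (1 + 0.045/4)^(4 × 12)
Growth factor: (1 + 0.045/4)^48 = 1.710841
A = $17,000.00 × 1.710841
A = $29,084.30

A = P(1 + r/n)^(nt) = $29,084.30


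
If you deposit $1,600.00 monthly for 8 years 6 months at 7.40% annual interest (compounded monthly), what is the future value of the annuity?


Future value of an ordinary annuity: FV = PMT × ((1 + r)^n − 1) / r
Monthly rate r = 0.074/12 ≈ 0.00616667, n = 102
FV = $1,600.00 × ((1 + 0.074/12)^102 − 1) / (0.074/12)
FV = $1,600.00 × 141.423967
FV = $226,278.35

FV = PMT × ((1+r)^n - 1)/r = $226,278.35


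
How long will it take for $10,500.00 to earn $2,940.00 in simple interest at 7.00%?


Rearrange the simple interest formula for t:
I = P × r × t  ⇒  t = I / (P × r)
t = $2,940.00 / ($10,500.00 × 0.07)
t = 4

t = I/(P×r) = 4 years


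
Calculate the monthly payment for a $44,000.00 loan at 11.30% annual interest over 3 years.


Loan payment formula: PMT = PV × r / (1 − (1 + r)^(−n))
Monthly rate r = 0.113/12 ≈ 0.00941667, n = 36 months
Denominator: 1 − (1 + 0.113/12)^(−36) = 0.286387
PMT = $44,000.00 × (0.113/12) / 0.286387
PMT = $1,446.76 per month

PMT = PV × r / (1-(1+r)^(-n)) = $1,446.76/month


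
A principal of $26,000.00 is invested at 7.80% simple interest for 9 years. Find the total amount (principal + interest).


Total amount formula: A = P(1 + rt) = P + P·r·t
Interest: I = P × r × t = $26,000.00 × 0.078 × 9 = $18,252.00
A = P + I = $26,000.00 + $18,252.00 = $44,252.00

A = P + I = P(1 + rt) = $44,252.00


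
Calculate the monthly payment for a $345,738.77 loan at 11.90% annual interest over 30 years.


Loan payment formula: PMT = PV × r / (1 − (1 + r)^(−n))
Monthly rate r = 0.119/12 ≈ 0.00991667, n = 360 months
Denominator: 1 − (1 + 0.119/12)^(−360) = 0.971345
PMT = $345,738.77 × (0.119/12) / 0.971345
PMT = $3,529.72 per month

PMT = PV × r / (1-(1+r)^(-n)) = $3,529.72/month


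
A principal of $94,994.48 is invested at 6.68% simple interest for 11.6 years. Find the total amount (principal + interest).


Total amount formula: A = P(1 + rt) = P + P·r·t
Interest: I = P × r × t = $94,994.48 × 0.0668 × 11.6 = $73,609.32
A = P + I = $94,994.48 + $73,609.32 = $168,603.80

A = P + I = P(1 + rt) = $168,603.80


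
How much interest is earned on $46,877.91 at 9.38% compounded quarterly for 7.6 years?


Compound interest earned = final amount − principal.
A = P(1 + r/n)^(nt) = $46,877.91 × (1 + 0.0938/4)^(4 × 7.6) = $94,840.49
Interest = A − P = $94,840.49 − $46,877.91 = $47,962.58

Interest = A - P = $47,962.58


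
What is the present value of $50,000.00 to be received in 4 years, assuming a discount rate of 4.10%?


Present value formula: PV = FV / (1 + r)^t
PV = $50,000.00 / (1 + 0.041)^4
PV = $50,000.00 / 1.1743645
PV = $42,576.22

PV = FV / (1 + r)^t = $42,576.22


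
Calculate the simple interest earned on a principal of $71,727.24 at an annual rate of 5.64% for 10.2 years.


Simple interest formula: I = P × r × t
I = $71,727.24 × 0.0564 × 10.2
I = $41,263.25

I = P × r × t = $41,263.25


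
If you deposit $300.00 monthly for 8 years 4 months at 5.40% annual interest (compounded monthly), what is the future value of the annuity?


Future value of an ordinary annuity: FV = PMT × ((1 + r)^n − 1) / r
Monthly rate r = 0.054/12 = 0.0045, n = 100
FV = $300.00 × ((1 + 0.054/12)^100 − 1) / (0.054/12)
FV = $300.00 × 125.939959
FV = $37,781.99

FV = PMT × ((1+r)^n - 1)/r = $37,781.99


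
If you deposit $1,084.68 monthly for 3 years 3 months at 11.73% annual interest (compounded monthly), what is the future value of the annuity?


Future value of an ordinary annuity: FV = PMT × ((1 + r)^n − 1) / r
Monthly rate r = 0.1173/12 = 0.009775, n = 39
FV = $1,084.68 × ((1 + 0.1173/12)^39 − 1) / (0.1173/12)
FV = $1,084.68 × 47.198897
FV = $51,195.70

FV = PMT × ((1+r)^n - 1)/r = $51,195.70


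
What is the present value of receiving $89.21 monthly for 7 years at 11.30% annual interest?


Present value of an ordinary annuity: PV = PMT × (1 − (1 + r)^(−n)) / r
Monthly rate r = 0.113/12 ≈ 0.00941667, n = 84
PV = $89.21 × (1 − (1 + 0.113/12)^(−84)) / (0.113/12)
PV = $89.21 × 57.868426
PV = $5,162.44

PV = PMT × (1-(1+r)^(-n))/r = $5,162.44


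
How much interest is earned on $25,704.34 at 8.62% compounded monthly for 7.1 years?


Compound interest earned = final amount − principal.
A = P(1 + r/n)^(nt) = $25,704.34 × (1 + 0.0862/12)^(12 × 7.1) = $47,299.14
Interest = A − P = $47,299.14 − $25,704.34 = $21,594.80

Interest = A - P = $21,594.80


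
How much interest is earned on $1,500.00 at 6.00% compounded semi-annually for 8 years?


Compound interest earned = final amount − principal.
A = P(1 + r/n)^(nt) = $1,500.00 × (1 + 0.06/2)^(2 × 8) = $2,407.06
Interest = A − P = $2,407.06 − $1,500.00 = $907.06

Interest = A - P = $907.06


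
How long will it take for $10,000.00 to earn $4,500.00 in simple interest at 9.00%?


Rearrange the simple interest formula for t:
I = P × r × t  ⇒  t = I / (P × r)
t = $4,500.00 / ($10,000.00 × 0.09)
t = 5

t = I/(P×r) = 5 years


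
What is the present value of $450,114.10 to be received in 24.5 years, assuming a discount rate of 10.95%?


Present value formula: PV = FV / (1 + r)^t
PV = $450,114.10 / (1 + 0.1095)^24.5
PV = $450,114.10 / 12.753195
PV = $35,294.22

PV = FV / (1 + r)^t = $35,294.22


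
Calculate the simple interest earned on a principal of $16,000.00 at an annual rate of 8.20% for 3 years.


Simple interest formula: I = P × r × t
I = $16,000.00 × 0.082 × 3
I = $3,936.00

I = P × r × t = $3,936.00


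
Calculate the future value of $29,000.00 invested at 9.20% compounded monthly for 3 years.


Compound interest formula: A = P(1 + r/n)^(nt)
A = $29,000.00 × (1 + 0.092/12)^(12 × 3)
Growth factor: (1 + 0.092/12)^36 = 1.3164614
A = $29,000.00 × 1.3164614
A = $38,177.38

A = P(1 + r/n)^(nt) = $38,177.38


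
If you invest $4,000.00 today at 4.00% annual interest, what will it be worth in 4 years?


Future value formula: FV = PV × (1 + r)^t
FV = $4,000.00 × (1 + 0.04)^4
FV = $4,000.00 × 1.1698586
FV = $4,679.43

FV = PV × (1 + r)^t = $4,679.43


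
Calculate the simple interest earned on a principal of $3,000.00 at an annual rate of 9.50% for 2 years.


Simple interest formula: I = P × r × t
I = $3,000.00 × 0.095 × 2
I = $570.00

I = P × r × t = $570.00


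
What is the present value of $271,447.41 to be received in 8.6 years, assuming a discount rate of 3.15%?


Present value formula: PV = FV / (1 + r)^t
PV = $271,447.41 / (1 + 0.0315)^8.6
PV = $271,447.41 / 1.3056759
PV = $207,898.00

PV = FV / (1 + r)^t = $207,898.00


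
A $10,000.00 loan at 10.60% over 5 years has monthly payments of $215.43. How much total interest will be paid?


Total paid over the life of the loan = PMT × n.
Total paid = $215.43 × 60 = $12,925.80
Total interest = total paid − principal = $12,925.80 − $10,000.00 = $2,925.80

Total interest = (PMT × n) - PV = $2,925.80


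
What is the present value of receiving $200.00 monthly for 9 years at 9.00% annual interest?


Present value of an ordinary annuity: PV = PMT × (1 − (1 + r)^(−n)) / r
Monthly rate r = 0.09/12 = 0.0075, n = 108
PV = $200.00 × (1 − (1 + 0.09/12)^(−108)) / (0.09/12)
PV = $200.00 × 73.839382
PV = $14,767.88

PV = PMT × (1-(1+r)^(-n))/r = $14,767.88


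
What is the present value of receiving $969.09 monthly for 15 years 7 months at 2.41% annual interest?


Present value of an ordinary annuity: PV = PMT × (1 − (1 + r)^(−n)) / r
Monthly rate r = 0.0241/12 ≈ 0.00200833, n = 187
PV = $969.09 × (1 − (1 + 0.0241/12)^(−187)) / (0.0241/12)
PV = $969.09 × 155.768764
PV = $150,953.95

PV = PMT × (1-(1+r)^(-n))/r = $150,953.95


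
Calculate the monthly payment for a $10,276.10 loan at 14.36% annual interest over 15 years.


Loan payment formula: PMT = PV × r / (1 − (1 + r)^(−n))
Monthly rate r = 0.1436/12 ≈ 0.01196667, n = 180 months
Denominator: 1 − (1 + 0.1436/12)^(−180) = 0.882488
PMT = $10,276.10 × (0.1436/12) / 0.882488
PMT = $139.35 per month

PMT = PV × r / (1-(1+r)^(-n)) = $139.35/month


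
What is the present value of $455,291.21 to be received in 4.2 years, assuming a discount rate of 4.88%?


Present value formula: PV = FV / (1 + r)^t
PV = $455,291.21 / (1 + 0.0488)^4.2
PV = $455,291.21 / 1.22154438
PV = $372,717.70

PV = FV / (1 + r)^t = $372,717.70


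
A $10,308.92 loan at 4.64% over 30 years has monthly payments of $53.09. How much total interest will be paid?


Total paid over the life of the loan = PMT × n.
Total paid = $53.09 × 360 = $19,112.40
Total interest = total paid − principal = $19,112.40 − $10,308.92 = $8,803.48

Total interest = (PMT × n) - PV = $8,803.48


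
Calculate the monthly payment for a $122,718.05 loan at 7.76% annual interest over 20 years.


Loan payment formula: PMT = PV × r / (1 − (1 + r)^(−n))
Monthly rate r = 0.0776/12 ≈ 0.00646667, n = 240 months
Denominator: 1 − (1 + 0.0776/12)^(−240) = 0.787115
PMT = $122,718.05 × (0.0776/12) / 0.787115
PMT = $1,008.21 per month

PMT = PV × r / (1-(1+r)^(-n)) = $1,008.21/month


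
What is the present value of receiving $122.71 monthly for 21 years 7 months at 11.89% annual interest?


Present value of an ordinary annuity: PV = PMT × (1 − (1 + r)^(−n)) / r
Monthly rate r = 0.1189/12 ≈ 0.00990833, n = 259
PV = $122.71 × (1 − (1 + 0.1189/12)^(−259)) / (0.1189/12)
PV = $122.71 × 93.073282
PV = $11,421.02

PV = PMT × (1-(1+r)^(-n))/r = $11,421.02


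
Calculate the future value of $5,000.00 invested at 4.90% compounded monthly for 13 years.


Compound interest formula: A = P(1 + r/n)^(nt)
A = $5,000.00 × (1 + 0.049/12)^(12 × 13)
Growth factor: (1 + 0.049/12)^156 = 1.8883492
A = $5,000.00 × 1.8883492
A = $9,441.75

A = P(1 + r/n)^(nt) = $9,441.75


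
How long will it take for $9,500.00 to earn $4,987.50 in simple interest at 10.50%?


Rearrange the simple interest formula for t:
I = P × r × t  ⇒  t = I / (P × r)
t = $4,987.50 / ($9,500.00 × 0.105)
t = 5

t = I/(P×r) = 5 years


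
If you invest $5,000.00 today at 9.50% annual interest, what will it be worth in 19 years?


Future value formula: FV = PV × (1 + r)^t
FV = $5,000.00 × (1 + 0.095)^19
FV = $5,000.00 × 5.608778
FV = $28,043.89

FV = PV × (1 + r)^t = $28,043.89


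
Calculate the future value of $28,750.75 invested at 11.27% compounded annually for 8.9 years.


Compound interest formula: A = P(1 + r/n)^(nt)
A = $28,750.75 × (1 + 0.1127/1)^(1 × 8.9)
Growth factor: (1 + 0.1127/1)^8.9 = 2.586813
A = $28,750.75 × 2.586813
A = $74,372.81

A = P(1 + r/n)^(nt) = $74,372.81


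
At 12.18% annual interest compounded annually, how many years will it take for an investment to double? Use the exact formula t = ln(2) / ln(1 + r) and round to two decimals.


Doubling condition: (1 + r)^t = 2
Take ln of both sides: t × ln(1 + r) = ln(2)
t = ln(2) / ln(1 + r)
t = 0.693147 / 0.114935
t = 6.03

t = ln(2) / ln(1 + r) = 6.03 years


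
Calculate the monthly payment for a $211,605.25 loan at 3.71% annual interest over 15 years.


Loan payment formula: PMT = PV × r / (1 − (1 + r)^(−n))
Monthly rate r = 0.0371/12 ≈ 0.00309167, n = 180 months
Denominator: 1 − (1 + 0.0371/12)^(−180) = 0.4262959
PMT = $211,605.25 × (0.0371/12) / 0.4262959
PMT = $1,534.65 per month

PMT = PV × r / (1-(1+r)^(-n)) = $1,534.65/month


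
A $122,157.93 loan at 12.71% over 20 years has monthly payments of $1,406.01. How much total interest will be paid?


Total paid over the life of the loan = PMT × n.
Total paid = $1,406.01 × 240 = $337,442.40
Total interest = total paid − principal = $337,442.40 − $122,157.93 = $215,284.47

Total interest = (PMT × n) - PV = $215,284.47


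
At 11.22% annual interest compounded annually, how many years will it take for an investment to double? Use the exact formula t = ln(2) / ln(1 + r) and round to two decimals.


Doubling condition: (1 + r)^t = 2
Take ln of both sides: t × ln(1 + r) = ln(2)
t = ln(2) / ln(1 + r)
t = 0.693147 / 0.106340
t = 6.52

t = ln(2) / ln(1 + r) = 6.52 years


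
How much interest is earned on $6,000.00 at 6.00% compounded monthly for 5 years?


Compound interest earned = final amount − principal.
A = P(1 + r/n)^(nt) = $6,000.00 × (1 + 0.06/12)^(12 × 5) = $8,093.10
Interest = A − P = $8,093.10 − $6,000.00 = $2,093.10

Interest = A - P = $2,093.10


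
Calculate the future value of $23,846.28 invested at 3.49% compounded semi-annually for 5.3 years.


Compound interest formula: A = P(1 + r/n)^(nt)
A = $23,846.28 × (1 + 0.0349/2)^(2 × 5.3)
Growth factor: (1 + 0.0349/2)^10.6 = 1.2012644
A = $23,846.28 × 1.2012644
A = $28,645.69

A = P(1 + r/n)^(nt) = $28,645.69


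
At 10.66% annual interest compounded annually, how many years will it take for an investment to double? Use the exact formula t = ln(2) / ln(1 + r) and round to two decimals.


Doubling condition: (1 + r)^t = 2
Take ln of both sides: t × ln(1 + r) = ln(2)
t = ln(2) / ln(1 + r)
t = 0.693147 / 0.101292
t = 6.84

t = ln(2) / ln(1 + r) = 6.84 years


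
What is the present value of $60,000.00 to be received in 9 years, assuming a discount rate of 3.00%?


Present value formula: PV = FV / (1 + r)^t
PV = $60,000.00 / (1 + 0.03)^9
PV = $60,000.00 / 1.3047732
PV = $45,985.00

PV = FV / (1 + r)^t = $45,985.00


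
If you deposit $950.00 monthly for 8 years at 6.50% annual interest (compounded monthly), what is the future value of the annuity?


Future value of an ordinary annuity: FV = PMT × ((1 + r)^n − 1) / r
Monthly rate r = 0.065/12 ≈ 0.00541667, n = 96
FV = $950.00 × ((1 + 0.065/12)^96 − 1) / (0.065/12)
FV = $950.00 × 125.477348
FV = $119,203.48

FV = PMT × ((1+r)^n - 1)/r = $119,203.48


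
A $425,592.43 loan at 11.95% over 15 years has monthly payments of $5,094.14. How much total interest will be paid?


Total paid over the life of the loan = PMT × n.
Total paid = $5,094.14 × 180 = $916,945.20
Total interest = total paid − principal = $916,945.20 − $425,592.43 = $491,352.77

Total interest = (PMT × n) - PV = $491,352.77


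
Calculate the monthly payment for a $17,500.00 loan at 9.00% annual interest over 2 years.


Loan payment formula: PMT = PV × r / (1 − (1 + r)^(−n))
Monthly rate r = 0.09/12 = 0.0075, n = 24 months
Denominator: 1 − (1 + 0.09/12)^(−24) = 0.164169
PMT = $17,500.00 × (0.09/12) / 0.164169
PMT = $799.48 per month

PMT = PV × r / (1-(1+r)^(-n)) = $799.48/month


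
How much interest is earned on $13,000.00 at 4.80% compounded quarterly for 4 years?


Compound interest earned = final amount − principal.
A = P(1 + r/n)^(nt) = $13,000.00 × (1 + 0.048/4)^(4 × 4) = $15,733.72
Interest = A − P = $15,733.72 − $13,000.00 = $2,733.72

Interest = A - P = $2,733.72


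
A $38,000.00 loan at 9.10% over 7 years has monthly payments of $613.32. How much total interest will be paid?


Total paid over the life of the loan = PMT × n.
Total paid = $613.32 × 84 = $51,518.88
Total interest = total paid − principal = $51,518.88 − $38,000.00 = $13,518.88

Total interest = (PMT × n) - PV = $13,518.88


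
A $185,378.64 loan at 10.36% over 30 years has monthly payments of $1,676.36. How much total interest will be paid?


Total paid over the life of the loan = PMT × n.
Total paid = $1,676.36 × 360 = $603,489.60
Total interest = total paid − principal = $603,489.60 − $185,378.64 = $418,110.96

Total interest = (PMT × n) - PV = $418,110.96


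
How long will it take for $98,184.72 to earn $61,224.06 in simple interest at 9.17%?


Rearrange the simple interest formula for t:
I = P × r × t  ⇒  t = I / (P × r)
t = $61,224.06 / ($98,184.72 × 0.0917)
t = 6.8

t = I/(P×r) = 6.8 years


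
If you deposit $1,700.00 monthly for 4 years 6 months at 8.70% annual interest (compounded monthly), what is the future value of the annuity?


Future value of an ordinary annuity: FV = PMT × ((1 + r)^n − 1) / r
Monthly rate r = 0.087/12 = 0.00725, n = 54
FV = $1,700.00 × ((1 + 0.087/12)^54 − 1) / (0.087/12)
FV = $1,700.00 × 65.808308
FV = $111,874.12

FV = PMT × ((1+r)^n - 1)/r = $111,874.12


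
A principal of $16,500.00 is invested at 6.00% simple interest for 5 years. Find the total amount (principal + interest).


Total amount formula: A = P(1 + rt) = P + P·r·t
Interest: I = P × r × t = $16,500.00 × 0.06 × 5 = $4,950.00
A = P + I = $16,500.00 + $4,950.00 = $21,450.00

A = P + I = P(1 + rt) = $21,450.00


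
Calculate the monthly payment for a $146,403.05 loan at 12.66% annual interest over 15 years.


Loan payment formula: PMT = PV × r / (1 − (1 + r)^(−n))
Monthly rate r = 0.1266/12 = 0.01055, n = 180 months
Denominator: 1 − (1 + 0.1266/12)^(−180) = 0.848785
PMT = $146,403.05 × (0.1266/12) / 0.848785
PMT = $1,819.72 per month

PMT = PV × r / (1-(1+r)^(-n)) = $1,819.72/month


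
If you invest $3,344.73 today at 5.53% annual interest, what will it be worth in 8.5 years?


Future value formula: FV = PV × (1 + r)^t
FV = $3,344.73 × (1 + 0.0553)^8.5
FV = $3,344.73 × 1.580140
FV = $5,285.14

FV = PV × (1 + r)^t = $5,285.14


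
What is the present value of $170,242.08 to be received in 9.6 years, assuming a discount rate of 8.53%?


Present value formula: PV = FV / (1 + r)^t
PV = $170,242.08 / (1 + 0.0853)^9.6
PV = $170,242.08 / 2.1942096
PV = $77,586.97

PV = FV / (1 + r)^t = $77,586.97


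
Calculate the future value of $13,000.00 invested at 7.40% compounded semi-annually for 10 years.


Compound interest formula: A = P(1 + r/n)^(nt)
A = $13,000.00 × (1 + 0.074/2)^(2 × 10)
Growth factor: (1 + 0.074/2)^20 = 2.068117
A = $13,000.00 × 2.068117
A = $26,885.52

A = P(1 + r/n)^(nt) = $26,885.52


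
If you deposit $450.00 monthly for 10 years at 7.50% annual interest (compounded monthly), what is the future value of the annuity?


Future value of an ordinary annuity: FV = PMT × ((1 + r)^n − 1) / r
Monthly rate r = 0.075/12 = 0.00625, n = 120
FV = $450.00 × ((1 + 0.075/12)^120 − 1) / (0.075/12)
FV = $450.00 × 177.930342
FV = $80,068.65

FV = PMT × ((1+r)^n - 1)/r = $80,068.65


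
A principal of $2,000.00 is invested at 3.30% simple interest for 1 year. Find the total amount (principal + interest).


Total amount formula: A = P(1 + rt) = P + P·r·t
Interest: I = P × r × t = $2,000.00 × 0.033 × 1 = $66.00
A = P + I = $2,000.00 + $66.00 = $2,066.00

A = P + I = P(1 + rt) = $2,066.00


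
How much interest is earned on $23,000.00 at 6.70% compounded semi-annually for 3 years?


Compound interest earned = final amount − principal.
A = P(1 + r/n)^(nt) = $23,000.00 × (1 + 0.067/2)^(2 × 3) = $28,027.91
Interest = A − P = $28,027.91 − $23,000.00 = $5,027.91

Interest = A - P = $5,027.91


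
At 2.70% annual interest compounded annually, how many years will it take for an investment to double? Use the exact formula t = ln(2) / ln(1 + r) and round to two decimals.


Doubling condition: (1 + r)^t = 2
Take ln of both sides: t × ln(1 + r) = ln(2)
t = ln(2) / ln(1 + r)
t = 0.693147 / 0.026642
t = 26.02

t = ln(2) / ln(1 + r) = 26.02 years


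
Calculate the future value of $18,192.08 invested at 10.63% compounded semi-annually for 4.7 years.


Compound interest formula: A = P(1 + r/n)^(nt)
A = $18,192.08 × (1 + 0.1063/2)^(2 × 4.7)
Growth factor: (1 + 0.1063/2)^9.4 = 1.6270773
A = $18,192.08 × 1.6270773
A = $29,599.92

A = P(1 + r/n)^(nt) = $29,599.92


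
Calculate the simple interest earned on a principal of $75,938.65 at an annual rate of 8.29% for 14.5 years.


Simple interest formula: I = P × r × t
I = $75,938.65 × 0.0829 × 14.5
I = $91,282.05

I = P × r × t = $91,282.05


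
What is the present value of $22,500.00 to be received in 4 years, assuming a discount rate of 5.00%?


Present value formula: PV = FV / (1 + r)^t
PV = $22,500.00 / (1 + 0.05)^4
PV = $22,500.00 / 1.215506
PV = $18,510.81

PV = FV / (1 + r)^t = $18,510.81


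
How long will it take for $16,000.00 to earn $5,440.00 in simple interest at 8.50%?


Rearrange the simple interest formula for t:
I = P × r × t  ⇒  t = I / (P × r)
t = $5,440.00 / ($16,000.00 × 0.085)
t = 4

t = I/(P×r) = 4 years


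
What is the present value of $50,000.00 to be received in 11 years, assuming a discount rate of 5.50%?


Present value formula: PV = FV / (1 + r)^t
PV = $50,000.00 / (1 + 0.055)^11
PV = $50,000.00 / 1.802092
PV = $27,745.53

PV = FV / (1 + r)^t = $27,745.53


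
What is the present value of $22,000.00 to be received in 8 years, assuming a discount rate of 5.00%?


Present value formula: PV = FV / (1 + r)^t
PV = $22,000.00 / (1 + 0.05)^8
PV = $22,000.00 / 1.477455
PV = $14,890.47

PV = FV / (1 + r)^t = $14,890.47


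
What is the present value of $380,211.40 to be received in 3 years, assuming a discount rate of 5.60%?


Present value formula: PV = FV / (1 + r)^t
PV = $380,211.40 / (1 + 0.056)^3
PV = $380,211.40 / 1.1775836
PV = $322,874.23

PV = FV / (1 + r)^t = $322,874.23


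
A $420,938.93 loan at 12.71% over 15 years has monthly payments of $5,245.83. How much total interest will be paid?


Total paid over the life of the loan = PMT × n.
Total paid = $5,245.83 × 180 = $944,249.40
Total interest = total paid − principal = $944,249.40 − $420,938.93 = $523,310.47

Total interest = (PMT × n) - PV = $523,310.47


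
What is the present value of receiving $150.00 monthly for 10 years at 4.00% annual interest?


Present value of an ordinary annuity: PV = PMT × (1 − (1 + r)^(−n)) / r
Monthly rate r = 0.04/12 ≈ 0.00333333, n = 120
PV = $150.00 × (1 − (1 + 0.04/12)^(−120)) / (0.04/12)
PV = $150.00 × 98.770175
PV = $14,815.53

PV = PMT × (1-(1+r)^(-n))/r = $14,815.53


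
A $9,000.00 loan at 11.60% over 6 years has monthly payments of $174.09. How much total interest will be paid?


Total paid over the life of the loan = PMT × n.
Total paid = $174.09 × 72 = $12,534.48
Total interest = total paid − principal = $12,534.48 − $9,000.00 = $3,534.48

Total interest = (PMT × n) - PV = $3,534.48


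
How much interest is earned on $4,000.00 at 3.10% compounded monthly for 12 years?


Compound interest earned = final amount − principal.
A = P(1 + r/n)^(nt) = $4,000.00 × (1 + 0.031/12)^(12 × 12) = $5,799.75
Interest = A − P = $5,799.75 − $4,000.00 = $1,799.75

Interest = A - P = $1,799.75


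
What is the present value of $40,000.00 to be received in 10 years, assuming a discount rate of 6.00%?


Present value formula: PV = FV / (1 + r)^t
PV = $40,000.00 / (1 + 0.06)^10
PV = $40,000.00 / 1.790848
PV = $22,335.79

PV = FV / (1 + r)^t = $22,335.79


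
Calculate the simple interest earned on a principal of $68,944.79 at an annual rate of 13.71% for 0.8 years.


Simple interest formula: I = P × r × t
I = $68,944.79 × 0.1371 × 0.8
I = $7,561.86

I = P × r × t = $7,561.86


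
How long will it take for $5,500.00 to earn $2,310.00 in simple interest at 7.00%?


Rearrange the simple interest formula for t:
I = P × r × t  ⇒  t = I / (P × r)
t = $2,310.00 / ($5,500.00 × 0.07)
t = 6

t = I/(P×r) = 6 years


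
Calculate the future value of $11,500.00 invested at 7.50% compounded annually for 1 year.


Compound interest formula: A = P(1 + r/n)^(nt)
A = $11,500.00 × (1 + 0.075/1)^(1 × 1)
Growth factor: (1 + 0.075/1)^1 = 1.075000
A = $11,500.00 × 1.075000
A = $12,362.50

A = P(1 + r/n)^(nt) = $12,362.50


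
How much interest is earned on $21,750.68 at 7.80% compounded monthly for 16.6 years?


Compound interest earned = final amount − principal.
A = P(1 + r/n)^(nt) = $21,750.68 × (1 + 0.078/12)^(12 × 16.6) = $79,063.80
Interest = A − P = $79,063.80 − $21,750.68 = $57,313.12

Interest = A - P = $57,313.12


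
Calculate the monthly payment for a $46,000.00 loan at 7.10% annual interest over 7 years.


Loan payment formula: PMT = PV × r / (1 − (1 + r)^(−n))
Monthly rate r = 0.071/12 ≈ 0.00591667, n = 84 months
Denominator: 1 − (1 + 0.071/12)^(−84) = 0.390755
PMT = $46,000.00 × (0.071/12) / 0.390755
PMT = $696.51 per month

PMT = PV × r / (1-(1+r)^(-n)) = $696.51/month


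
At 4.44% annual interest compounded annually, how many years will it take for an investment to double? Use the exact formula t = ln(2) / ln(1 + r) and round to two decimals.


Doubling condition: (1 + r)^t = 2
Take ln of both sides: t × ln(1 + r) = ln(2)
t = ln(2) / ln(1 + r)
t = 0.693147 / 0.043443
t = 15.96

t = ln(2) / ln(1 + r) = 15.96 years


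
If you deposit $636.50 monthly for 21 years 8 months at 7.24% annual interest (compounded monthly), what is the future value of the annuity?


Future value of an ordinary annuity: FV = PMT × ((1 + r)^n − 1) / r
Monthly rate r = 0.0724/12 ≈ 0.00603333, n = 260
FV = $636.50 × ((1 + 0.0724/12)^260 − 1) / (0.0724/12)
FV = $636.50 × 626.133537
FV = $398,534.00

FV = PMT × ((1+r)^n - 1)/r = $398,534.00


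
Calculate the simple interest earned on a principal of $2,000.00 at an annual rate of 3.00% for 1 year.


Simple interest formula: I = P × r × t
I = $2,000.00 × 0.03 × 1
I = $60.00

I = P × r × t = $60.00


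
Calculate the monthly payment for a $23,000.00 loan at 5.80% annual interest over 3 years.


Loan payment formula: PMT = PV × r / (1 − (1 + r)^(−n))
Monthly rate r = 0.058/12 ≈ 0.00483333, n = 36 months
Denominator: 1 − (1 + 0.058/12)^(−36) = 0.159351
PMT = $23,000.00 × (0.058/12) / 0.159351
PMT = $697.62 per month

PMT = PV × r / (1-(1+r)^(-n)) = $697.62/month


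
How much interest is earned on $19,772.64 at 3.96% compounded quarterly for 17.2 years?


Compound interest earned = final amount − principal.
A = P(1 + r/n)^(nt) = $19,772.64 × (1 + 0.0396/4)^(4 × 17.2) = $38,941.86
Interest = A − P = $38,941.86 − $19,772.64 = $19,169.22

Interest = A - P = $19,169.22


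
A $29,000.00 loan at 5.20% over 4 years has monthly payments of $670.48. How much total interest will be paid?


Total paid over the life of the loan = PMT × n.
Total paid = $670.48 × 48 = $32,183.04
Total interest = total paid − principal = $32,183.04 − $29,000.00 = $3,183.04

Total interest = (PMT × n) - PV = $3,183.04


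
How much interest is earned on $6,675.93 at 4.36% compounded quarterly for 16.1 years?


Compound interest earned = final amount − principal.
A = P(1 + r/n)^(nt) = $6,675.93 × (1 + 0.0436/4)^(4 × 16.1) = $13,418.98
Interest = A − P = $13,418.98 − $6,675.93 = $6,743.05

Interest = A - P = $6,743.05


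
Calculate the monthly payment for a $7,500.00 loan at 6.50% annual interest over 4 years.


Loan payment formula: PMT = PV × r / (1 − (1 + r)^(−n))
Monthly rate r = 0.065/12 ≈ 0.00541667, n = 48 months
Denominator: 1 − (1 + 0.065/12)^(−48) = 0.228407
PMT = $7,500.00 × (0.065/12) / 0.228407
PMT = $177.86 per month

PMT = PV × r / (1-(1+r)^(-n)) = $177.86/month


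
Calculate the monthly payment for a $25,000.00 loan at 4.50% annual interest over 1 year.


Loan payment formula: PMT = PV × r / (1 − (1 + r)^(−n))
Monthly rate r = 0.045/12 = 0.00375, n = 12 months
Denominator: 1 − (1 + 0.045/12)^(−12) = 0.0439221
PMT = $25,000.00 × (0.045/12) / 0.0439221
PMT = $2,134.46 per month

PMT = PV × r / (1-(1+r)^(-n)) = $2,134.46/month


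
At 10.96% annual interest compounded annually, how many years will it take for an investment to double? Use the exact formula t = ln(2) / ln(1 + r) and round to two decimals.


Doubling condition: (1 + r)^t = 2
Take ln of both sides: t × ln(1 + r) = ln(2)
t = ln(2) / ln(1 + r)
t = 0.693147 / 0.104000
t = 6.66

t = ln(2) / ln(1 + r) = 6.66 years


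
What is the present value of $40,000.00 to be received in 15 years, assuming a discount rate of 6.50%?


Present value formula: PV = FV / (1 + r)^t
PV = $40,000.00 / (1 + 0.065)^15
PV = $40,000.00 / 2.571841
PV = $15,553.06

PV = FV / (1 + r)^t = $15,553.06


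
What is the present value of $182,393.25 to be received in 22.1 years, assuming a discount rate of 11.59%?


Present value formula: PV = FV / (1 + r)^t
PV = $182,393.25 / (1 + 0.1159)^22.1
PV = $182,393.25 / 11.285444
PV = $16,161.81

PV = FV / (1 + r)^t = $16,161.81


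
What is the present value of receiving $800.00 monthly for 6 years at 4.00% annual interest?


Present value of an ordinary annuity: PV = PMT × (1 − (1 + r)^(−n)) / r
Monthly rate r = 0.04/12 ≈ 0.00333333, n = 72
PV = $800.00 × (1 − (1 + 0.04/12)^(−72)) / (0.04/12)
PV = $800.00 × 63.917437
PV = $51,133.95

PV = PMT × (1-(1+r)^(-n))/r = $51,133.95


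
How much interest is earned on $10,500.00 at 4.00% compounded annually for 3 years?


Compound interest earned = final amount − principal.
A = P(1 + r/n)^(nt) = $10,500.00 × (1 + 0.04/1)^(1 × 3) = $11,811.07
Interest = A − P = $11,811.07 − $10,500.00 = $1,311.07

Interest = A - P = $1,311.07


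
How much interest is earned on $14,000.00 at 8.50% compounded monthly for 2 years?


Compound interest earned = final amount − principal.
A = P(1 + r/n)^(nt) = $14,000.00 × (1 + 0.085/12)^(12 × 2) = $16,584.33
Interest = A − P = $16,584.33 − $14,000.00 = $2,584.33

Interest = A - P = $2,584.33


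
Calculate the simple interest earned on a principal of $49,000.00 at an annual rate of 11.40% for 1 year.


Simple interest formula: I = P × r × t
I = $49,000.00 × 0.114 × 1
I = $5,586.00

I = P × r × t = $5,586.00


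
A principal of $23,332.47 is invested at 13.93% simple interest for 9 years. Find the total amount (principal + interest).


Total amount formula: A = P(1 + rt) = P + P·r·t
Interest: I = P × r × t = $23,332.47 × 0.1393 × 9 = $29,251.92
A = P + I = $23,332.47 + $29,251.92 = $52,584.39

A = P + I = P(1 + rt) = $52,584.39


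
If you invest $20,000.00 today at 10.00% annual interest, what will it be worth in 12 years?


Future value formula: FV = PV × (1 + r)^t
FV = $20,000.00 × (1 + 0.1)^12
FV = $20,000.00 × 3.1384284
FV = $62,768.57

FV = PV × (1 + r)^t = $62,768.57


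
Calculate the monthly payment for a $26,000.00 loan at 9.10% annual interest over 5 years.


Loan payment formula: PMT = PV × r / (1 − (1 + r)^(−n))
Monthly rate r = 0.091/12 ≈ 0.00758333, n = 60 months
Denominator: 1 − (1 + 0.091/12)^(−60) = 0.364462
PMT = $26,000.00 × (0.091/12) / 0.364462
PMT = $540.98 per month

PMT = PV × r / (1-(1+r)^(-n)) = $540.98/month


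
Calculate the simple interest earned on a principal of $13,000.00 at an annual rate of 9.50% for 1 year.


Simple interest formula: I = P × r × t
I = $13,000.00 × 0.095 × 1
I = $1,235.00

I = P × r × t = $1,235.00


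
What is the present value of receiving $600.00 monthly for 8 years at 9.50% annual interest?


Present value of an ordinary annuity: PV = PMT × (1 − (1 + r)^(−n)) / r
Monthly rate r = 0.095/12 ≈ 0.00791667, n = 96
PV = $600.00 × (1 − (1 + 0.095/12)^(−96)) / (0.095/12)
PV = $600.00 × 67.065090
PV = $40,239.05

PV = PMT × (1-(1+r)^(-n))/r = $40,239.05


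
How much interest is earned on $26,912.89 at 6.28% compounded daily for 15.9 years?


Compound interest earned = final amount − principal.
A = P(1 + r/n)^(nt) = $26,912.89 × (1 + 0.0628/365)^(365 × 15.9) = $73,042.35
Interest = A − P = $73,042.35 − $26,912.89 = $46,129.46

Interest = A - P = $46,129.46


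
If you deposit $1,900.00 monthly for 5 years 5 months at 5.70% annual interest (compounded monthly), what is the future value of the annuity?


Future value of an ordinary annuity: FV = PMT × ((1 + r)^n − 1) / r
Monthly rate r = 0.057/12 = 0.00475, n = 65
FV = $1,900.00 × ((1 + 0.057/12)^65 − 1) / (0.057/12)
FV = $1,900.00 × 75.942502
FV = $144,290.75

FV = PMT × ((1+r)^n - 1)/r = $144,290.75


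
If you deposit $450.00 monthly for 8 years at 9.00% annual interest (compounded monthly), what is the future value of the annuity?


Future value of an ordinary annuity: FV = PMT × ((1 + r)^n − 1) / r
Monthly rate r = 0.09/12 = 0.0075, n = 96
FV = $450.00 × ((1 + 0.09/12)^96 − 1) / (0.09/12)
FV = $450.00 × 139.856164
FV = $62,935.27

FV = PMT × ((1+r)^n - 1)/r = $62,935.27


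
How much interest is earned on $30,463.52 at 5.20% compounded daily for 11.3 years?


Compound interest earned = final amount − principal.
A = P(1 + r/n)^(nt) = $30,463.52 × (1 + 0.052/365)^(365 × 11.3) = $54,821.81
Interest = A − P = $54,821.81 − $30,463.52 = $24,358.29

Interest = A - P = $24,358.29


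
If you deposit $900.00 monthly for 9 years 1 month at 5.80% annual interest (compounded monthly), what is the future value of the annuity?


Future value of an ordinary annuity: FV = PMT × ((1 + r)^n − 1) / r
Monthly rate r = 0.058/12 ≈ 0.00483333, n = 109
FV = $900.00 × ((1 + 0.058/12)^109 − 1) / (0.058/12)
FV = $900.00 × 143.050954
FV = $128,745.86

FV = PMT × ((1+r)^n - 1)/r = $128,745.86


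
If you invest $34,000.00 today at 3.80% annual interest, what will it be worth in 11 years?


Future value formula: FV = PV × (1 + r)^t
FV = $34,000.00 × (1 + 0.038)^11
FV = $34,000.00 × 1.507200
FV = $51,244.80

FV = PV × (1 + r)^t = $51,244.80


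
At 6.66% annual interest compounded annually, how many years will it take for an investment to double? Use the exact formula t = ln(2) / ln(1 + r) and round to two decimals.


Doubling condition: (1 + r)^t = 2
Take ln of both sides: t × ln(1 + r) = ln(2)
t = ln(2) / ln(1 + r)
t = 0.693147 / 0.064476
t = 10.75

t = ln(2) / ln(1 + r) = 10.75 years


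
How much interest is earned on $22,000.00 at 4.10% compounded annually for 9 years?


Compound interest earned = final amount − principal.
A = P(1 + r/n)^(nt) = $22,000.00 × (1 + 0.041/1)^(1 × 9) = $31,584.88
Interest = A − P = $31,584.88 − $22,000.00 = $9,584.88

Interest = A - P = $9,584.88


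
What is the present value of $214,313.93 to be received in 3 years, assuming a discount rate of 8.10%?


Present value formula: PV = FV / (1 + r)^t
PV = $214,313.93 / (1 + 0.081)^3
PV = $214,313.93 / 1.26321444
PV = $169,657.60

PV = FV / (1 + r)^t = $169,657.60


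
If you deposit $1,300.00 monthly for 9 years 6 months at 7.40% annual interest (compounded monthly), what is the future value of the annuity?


Future value of an ordinary annuity: FV = PMT × ((1 + r)^n − 1) / r
Monthly rate r = 0.074/12 ≈ 0.00616667, n = 114
FV = $1,300.00 × ((1 + 0.074/12)^114 − 1) / (0.074/12)
FV = $1,300.00 × 164.667173
FV = $214,067.32

FV = PMT × ((1+r)^n - 1)/r = $214,067.32


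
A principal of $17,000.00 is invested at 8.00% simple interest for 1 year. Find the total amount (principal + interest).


Total amount formula: A = P(1 + rt) = P + P·r·t
Interest: I = P × r × t = $17,000.00 × 0.08 × 1 = $1,360.00
A = P + I = $17,000.00 + $1,360.00 = $18,360.00

A = P + I = P(1 + rt) = $18,360.00


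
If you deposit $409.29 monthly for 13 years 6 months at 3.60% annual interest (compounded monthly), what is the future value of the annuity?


Future value of an ordinary annuity: FV = PMT × ((1 + r)^n − 1) / r
Monthly rate r = 0.036/12 = 0.003, n = 162
FV = $409.29 × ((1 + 0.036/12)^162 − 1) / (0.036/12)
FV = $409.29 × 208.205861
FV = $85,216.58

FV = PMT × ((1+r)^n - 1)/r = $85,216.58


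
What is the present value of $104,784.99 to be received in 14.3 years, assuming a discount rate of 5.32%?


Present value formula: PV = FV / (1 + r)^t
PV = $104,784.99 / (1 + 0.0532)^14.3
PV = $104,784.99 / 2.0984816
PV = $49,933.72

PV = FV / (1 + r)^t = $49,933.72


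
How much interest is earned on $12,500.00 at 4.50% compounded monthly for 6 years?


Compound interest earned = final amount − principal.
A = P(1 + r/n)^(nt) = $12,500.00 × (1 + 0.045/12)^(12 × 6) = $16,366.29
Interest = A − P = $16,366.29 − $12,500.00 = $3,866.29

Interest = A - P = $3,866.29


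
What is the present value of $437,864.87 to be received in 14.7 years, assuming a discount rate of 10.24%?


Present value formula: PV = FV / (1 + r)^t
PV = $437,864.87 / (1 + 0.1024)^14.7
PV = $437,864.87 / 4.1916625
PV = $104,460.91

PV = FV / (1 + r)^t = $104,460.91


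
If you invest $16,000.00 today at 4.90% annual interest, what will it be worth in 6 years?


Future value formula: FV = PV × (1 + r)^t
FV = $16,000.00 × (1 + 0.049)^6
FV = $16,000.00 × 1.332456
FV = $21,319.30

FV = PV × (1 + r)^t = $21,319.30


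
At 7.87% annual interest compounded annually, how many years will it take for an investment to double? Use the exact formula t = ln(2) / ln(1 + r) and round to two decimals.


Doubling condition: (1 + r)^t = 2
Take ln of both sides: t × ln(1 + r) = ln(2)
t = ln(2) / ln(1 + r)
t = 0.693147 / 0.075757
t = 9.15

t = ln(2) / ln(1 + r) = 9.15 years


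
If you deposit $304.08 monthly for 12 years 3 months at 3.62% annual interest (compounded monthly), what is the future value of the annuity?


Future value of an ordinary annuity: FV = PMT × ((1 + r)^n − 1) / r
Monthly rate r = 0.0362/12 ≈ 0.00301667, n = 147
FV = $304.08 × ((1 + 0.0362/12)^147 − 1) / (0.0362/12)
FV = $304.08 × 184.652022
FV = $56,148.99

FV = PMT × ((1+r)^n - 1)/r = $56,148.99
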